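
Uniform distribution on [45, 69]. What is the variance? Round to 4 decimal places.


Var = (b-a)^2 / 12
(b-a)^2 = (69 - 45)^2 = 576
Var = 576/12 = 48

48.0000


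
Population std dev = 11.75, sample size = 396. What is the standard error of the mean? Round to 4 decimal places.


SE = sigma / sqrt(n)
sqrt(396) ≈ 19.899749
SE = 11.75 / 19.899749 ≈ 0.590460

0.5905


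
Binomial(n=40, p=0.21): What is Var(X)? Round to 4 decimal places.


Var = n*p*(1-p) = 40 * 0.21 * 0.79 = 6.636

6.6360


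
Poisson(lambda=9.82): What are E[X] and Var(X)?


E[X] = Var(X) = lambda = 9.82

9.82, 9.82


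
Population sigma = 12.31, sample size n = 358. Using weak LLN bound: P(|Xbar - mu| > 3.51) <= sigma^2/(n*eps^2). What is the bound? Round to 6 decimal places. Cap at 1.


bound = min(1, sigma^2/(n*eps^2))
sigma^2 = 12.31^2 = 151.5361
n*eps^2 = 358 * 3.51^2 = 358 * 12.3201 = 4410.5958
sigma^2/(n*eps^2) = 151.5361 / 4410.5958 ≈ 0.03435729

0.034357


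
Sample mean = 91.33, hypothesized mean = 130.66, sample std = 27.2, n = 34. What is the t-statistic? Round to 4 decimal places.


t = (xbar - mu0) / (s/sqrt(n))
xbar - mu0 = 91.33 - 130.66 = -39.33
sqrt(34) ≈ 5.83095189
s/sqrt(n) = 27.2 / 5.83095189 ≈ 4.66476152
t = -39.33 / 4.66476152 ≈ -8.431299

-8.4313


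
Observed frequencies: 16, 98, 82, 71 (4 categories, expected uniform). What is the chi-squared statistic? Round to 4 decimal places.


chi2 = sum((O-E)^2/E), E = total/4
total = 267, E = 267/4 = 66.75
(16 - 66.75)^2 / 66.75 = 2575.5625 / 66.75 = 41209/1068 ≈ 38.585206
(98 - 66.75)^2 / 66.75 = 976.5625 / 66.75 = 15625/1068 ≈ 14.630150
(82 - 66.75)^2 / 66.75 = 232.5625 / 66.75 = 3721/1068 ≈ 3.484082
(71 - 66.75)^2 / 66.75 = 18.0625 / 66.75 = 289/1068 ≈ 0.270599
chi2 = 15211/267 ≈ 56.970037

56.9700


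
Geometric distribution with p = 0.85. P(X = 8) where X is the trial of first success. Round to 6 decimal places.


P = (1-p)^(k-1) * p
(1-p)^(k-1) = 0.15^7 ≈ 0.000001708594
P = 0.000001708594 * 0.85 ≈ 0.000001452305

0.000001


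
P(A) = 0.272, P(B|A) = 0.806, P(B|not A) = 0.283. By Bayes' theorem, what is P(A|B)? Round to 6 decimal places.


P(A|B) = P(B|A)*P(A) / P(B), P(B) = P(B|A)*P(A) + P(B|not A)*P(not A)
P(B|A)*P(A) = 0.806 * 0.272 = 0.219232
P(B|not A)*P(not A) = 0.283 * 0.728 = 0.206024
P(B) = 0.219232 + 0.206024 = 0.425256
P(A|B) = 0.219232 / 0.425256 = 2108/4089 ≈ 0.51552947

0.515529


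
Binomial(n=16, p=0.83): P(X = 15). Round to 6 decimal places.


P = C(n,k) * p^k * (1-p)^(n-k)
C(16,15) = 16
p^k = 0.83^15 ≈ 0.06111832
(1-p)^(n-k) = 0.17^1 = 0.17
P = 16 * 0.06111832 * 0.17 ≈ 0.166242

0.166242


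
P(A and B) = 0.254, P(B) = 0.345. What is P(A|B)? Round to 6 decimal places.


P(A|B) = P(A and B) / P(B) = 0.254 / 0.345 = 254/345 ≈ 0.73623188

0.736232


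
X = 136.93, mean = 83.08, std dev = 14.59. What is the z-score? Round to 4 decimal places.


z = (X - mu) / sigma
X - mu = 136.93 - 83.08 = 53.85
z = 53.85 / 14.59 = 5385/1459 ≈ 3.690884

3.6909


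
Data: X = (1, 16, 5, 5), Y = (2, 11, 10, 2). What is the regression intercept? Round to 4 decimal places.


a = ybar - b*xbar, where b = sum((xi-xbar)(yi-ybar)) / sum((xi-xbar)^2)
n = 4, xbar = 27/4 = 6.75, ybar = 25/4 = 6.25
Sxy = sum((xi-xbar)(yi-ybar)) = 69.25
Sxx = sum((xi-xbar)^2) = 124.75
b = Sxy / Sxx = 277/499 ≈ 0.555110
a = 6.25 - 0.555110 * 6.75 = 1249/499 ≈ 2.503006

2.5030


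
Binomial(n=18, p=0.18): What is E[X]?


E[X] = n*p = 18 * 0.18 = 3.24

3.24


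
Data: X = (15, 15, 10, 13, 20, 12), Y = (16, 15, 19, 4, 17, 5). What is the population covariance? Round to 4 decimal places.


Cov = (1/n)*sum((xi-xbar)(yi-ybar))
n = 6, xbar = 85/6 ≈ 14.166667, ybar = 76/6 = 38/3 ≈ 12.666667
sum((xi-xbar)(yi-ybar)) = 91/3 ≈ 30.333333
Cov = 30.333333 / 6 = 91/18 ≈ 5.055556

5.0556


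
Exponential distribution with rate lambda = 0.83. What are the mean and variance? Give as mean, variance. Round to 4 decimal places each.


mean = 1/lam, var = 1/lam^2
mean = 1 / 0.83 = 100/83 ≈ 1.204819
lam^2 = 0.83^2 = 0.6889
var = 1 / 0.6889 = 10000/6889 ≈ 1.451589

1.2048, 1.4516


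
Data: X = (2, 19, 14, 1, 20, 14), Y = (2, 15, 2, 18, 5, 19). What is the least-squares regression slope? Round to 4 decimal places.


b = sum((xi-xbar)(yi-ybar)) / sum((xi-xbar)^2)
n = 6, xbar = 70/6 = 35/3 ≈ 11.666667, ybar = 61/6 ≈ 10.166667
Sxy = sum((xi-xbar)(yi-ybar)) = -32/3 ≈ -10.666667
Sxx = sum((xi-xbar)^2) = 1024/3 ≈ 341.333333
b = Sxy / Sxx = -0.03125

-0.0313


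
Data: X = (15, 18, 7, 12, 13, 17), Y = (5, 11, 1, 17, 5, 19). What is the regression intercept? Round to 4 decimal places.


a = ybar - b*xbar, where b = sum((xi-xbar)(yi-ybar)) / sum((xi-xbar)^2)
n = 6, xbar = 82/6 = 41/3 ≈ 13.666667, ybar = 58/6 = 29/3 ≈ 9.666667
Sxy = sum((xi-xbar)(yi-ybar)) = 238/3 ≈ 79.333333
Sxx = sum((xi-xbar)^2) = 238/3 ≈ 79.333333
b = Sxy / Sxx = 1
a = 9.666667 - 1 * 13.666667 = -4

-4.0000


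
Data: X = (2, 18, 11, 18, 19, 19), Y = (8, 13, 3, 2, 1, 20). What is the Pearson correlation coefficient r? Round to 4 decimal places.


r = sum((xi-xbar)(yi-ybar)) / sqrt(sum((xi-xbar)^2) * sum((yi-ybar)^2))
n = 6, xbar = 87/6 = 14.5, ybar = 47/6 ≈ 7.833333
Sxy = sum((xi-xbar)(yi-ybar)) = 36.5
Sxx = sum((xi-xbar)^2) = 233.5
Syy = sum((yi-ybar)^2) = 1673/6 ≈ 278.833333
sqrt(Sxx*Syy) ≈ 255.161877
r = Sxy / sqrt(Sxx*Syy) = 36.5 / 255.161877 ≈ 0.143046

0.1430


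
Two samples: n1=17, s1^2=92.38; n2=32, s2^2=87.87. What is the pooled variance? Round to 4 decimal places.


sp^2 = ((n1-1)*s1^2 + (n2-1)*s2^2)/(n1+n2-2)
(n1-1)*s1^2 = 16 * 92.38 = 1478.08
(n2-1)*s2^2 = 31 * 87.87 = 2723.97
numerator = 1478.08 + 2723.97 = 4202.05
n1+n2-2 = 47
sp^2 = 4202.05 / 47 = 84041/940 ≈ 89.405319

89.4053


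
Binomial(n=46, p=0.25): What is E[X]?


E[X] = n*p = 46 * 0.25 = 11.5

11.5


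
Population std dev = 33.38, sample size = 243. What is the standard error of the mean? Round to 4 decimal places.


SE = sigma / sqrt(n)
sqrt(243) ≈ 15.588457
SE = 33.38 / 15.588457 ≈ 2.141328

2.1413


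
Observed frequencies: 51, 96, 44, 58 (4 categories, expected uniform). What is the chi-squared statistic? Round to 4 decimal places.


chi2 = sum((O-E)^2/E), E = total/4
total = 249, E = 249/4 = 62.25
(51 - 62.25)^2 / 62.25 = 126.5625 / 62.25 = 675/332 ≈ 2.033133
(96 - 62.25)^2 / 62.25 = 1139.0625 / 62.25 = 6075/332 ≈ 18.298193
(44 - 62.25)^2 / 62.25 = 333.0625 / 62.25 = 5329/996 ≈ 5.350402
(58 - 62.25)^2 / 62.25 = 18.0625 / 62.25 = 289/996 ≈ 0.290161
chi2 = 6467/249 ≈ 25.971888

25.9719


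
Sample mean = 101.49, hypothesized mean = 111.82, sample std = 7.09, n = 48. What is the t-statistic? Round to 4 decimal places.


t = (xbar - mu0) / (s/sqrt(n))
xbar - mu0 = 101.49 - 111.82 = -10.33
sqrt(48) ≈ 6.92820323
s/sqrt(n) = 7.09 / 6.92820323 ≈ 1.02335335
t = -10.33 / 1.02335335 ≈ -10.094265

-10.0943


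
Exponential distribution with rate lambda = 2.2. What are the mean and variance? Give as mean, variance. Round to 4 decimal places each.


mean = 1/lam, var = 1/lam^2
mean = 1 / 2.2 = 5/11 ≈ 0.454545
lam^2 = 2.2^2 = 4.84
var = 1 / 4.84 = 25/121 ≈ 0.206612

0.4545, 0.2066


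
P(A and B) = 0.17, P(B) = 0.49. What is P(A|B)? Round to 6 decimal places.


P(A|B) = P(A and B) / P(B) = 0.17 / 0.49 = 17/49 ≈ 0.34693878

0.346939


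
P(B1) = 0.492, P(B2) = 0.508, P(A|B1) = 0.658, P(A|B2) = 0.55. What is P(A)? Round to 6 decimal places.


P(A) = P(A|B1)*P(B1) + P(A|B2)*P(B2)
P(A|B1)*P(B1) = 0.658 * 0.492 = 0.323736
P(A|B2)*P(B2) = 0.55 * 0.508 = 0.2794
P(A) = 0.323736 + 0.2794 = 0.603136

0.603136


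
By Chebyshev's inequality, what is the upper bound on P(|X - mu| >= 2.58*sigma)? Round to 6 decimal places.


P <= 1/k^2
k^2 = 2.58^2 = 6.6564
1/k^2 = 1 / 6.6564 ≈ 0.15023136

0.150231


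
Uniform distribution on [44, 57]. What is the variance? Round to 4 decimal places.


Var = (b-a)^2 / 12
(b-a)^2 = (57 - 44)^2 = 169
Var = 169/12 ≈ 14.083333

14.0833


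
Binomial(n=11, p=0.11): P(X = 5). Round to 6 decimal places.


P = C(n,k) * p^k * (1-p)^(n-k)
C(11,5) = 462
p^k = 0.11^5 = 0.0000161051
(1-p)^(n-k) = 0.89^6 ≈ 0.4969813
P = 462 * 0.0000161051 * 0.4969813 ≈ 0.003698

0.003698


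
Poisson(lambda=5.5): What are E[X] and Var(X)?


E[X] = Var(X) = lambda = 5.5

5.5, 5.5


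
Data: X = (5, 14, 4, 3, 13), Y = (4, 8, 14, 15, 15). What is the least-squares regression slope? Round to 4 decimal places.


b = sum((xi-xbar)(yi-ybar)) / sum((xi-xbar)^2)
n = 5, xbar = 39/5 = 7.8, ybar = 56/5 = 11.2
Sxy = sum((xi-xbar)(yi-ybar)) = -8.8
Sxx = sum((xi-xbar)^2) = 110.8
b = Sxy / Sxx = -22/277 ≈ -0.079422

-0.0794


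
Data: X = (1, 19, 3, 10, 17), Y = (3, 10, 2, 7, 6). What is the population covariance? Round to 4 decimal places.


Cov = (1/n)*sum((xi-xbar)(yi-ybar))
n = 5, xbar = 50/5 = 10, ybar = 28/5 = 5.6
sum((xi-xbar)(yi-ybar)) = 91
Cov = 91 / 5 = 18.2

18.2000


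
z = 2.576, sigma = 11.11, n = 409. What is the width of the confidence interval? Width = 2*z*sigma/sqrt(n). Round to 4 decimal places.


width = 2*z*sigma/sqrt(n)
2*z*sigma = 2 * 2.576 * 11.11 = 57.23872
sqrt(409) ≈ 20.223748
width = 57.23872 / 20.223748 ≈ 2.830273

2.8303


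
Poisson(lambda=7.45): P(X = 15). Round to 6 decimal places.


P = e^(-lam) * lam^k / k!
e^(-7.45) ≈ 0.0005814416
lam^k = 7.45^15 ≈ 12087711643873.439107
k! = 15! = 1307674368000
P = 0.0005814416 * 12087711643873.439107 / 1307674368000 ≈ 0.005375

0.005375


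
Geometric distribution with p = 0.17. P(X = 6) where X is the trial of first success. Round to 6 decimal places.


P = (1-p)^(k-1) * p
(1-p)^(k-1) = 0.83^5 ≈ 0.3939041
P = 0.3939041 * 0.17 ≈ 0.06696369

0.066964


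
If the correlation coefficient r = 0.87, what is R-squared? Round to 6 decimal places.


R^2 = r^2 = (0.87)^2 = 0.7569

0.756900


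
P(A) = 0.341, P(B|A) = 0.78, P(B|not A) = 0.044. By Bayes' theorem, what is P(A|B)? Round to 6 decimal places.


P(A|B) = P(B|A)*P(A) / P(B), P(B) = P(B|A)*P(A) + P(B|not A)*P(not A)
P(B|A)*P(A) = 0.78 * 0.341 = 0.26598
P(B|not A)*P(not A) = 0.044 * 0.659 = 0.028996
P(B) = 0.26598 + 0.028996 = 0.294976
P(A|B) = 0.26598 / 0.294976 = 6045/6704 ≈ 0.90170048

0.901700


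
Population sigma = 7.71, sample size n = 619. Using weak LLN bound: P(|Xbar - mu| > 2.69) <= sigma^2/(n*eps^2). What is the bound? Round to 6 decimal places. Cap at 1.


bound = min(1, sigma^2/(n*eps^2))
sigma^2 = 7.71^2 = 59.4441
n*eps^2 = 619 * 2.69^2 = 619 * 7.2361 = 4479.1459
sigma^2/(n*eps^2) = 59.4441 / 4479.1459 ≈ 0.01327130

0.013271


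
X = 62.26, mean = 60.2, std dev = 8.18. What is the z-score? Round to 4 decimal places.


z = (X - mu) / sigma
X - mu = 62.26 - 60.2 = 2.06
z = 2.06 / 8.18 = 103/409 ≈ 0.251834

0.2518


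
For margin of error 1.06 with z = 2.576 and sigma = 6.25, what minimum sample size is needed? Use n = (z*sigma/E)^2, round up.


z*sigma/E = 2.576 * 6.25 / 1.06 = 805/53 ≈ 15.188679
(z*sigma/E)^2 = 648025/2809 ≈ 230.695977
round up: n = 231

231


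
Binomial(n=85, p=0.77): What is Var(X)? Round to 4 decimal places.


Var = n*p*(1-p) = 85 * 0.77 * 0.23 = 15.0535

15.0535


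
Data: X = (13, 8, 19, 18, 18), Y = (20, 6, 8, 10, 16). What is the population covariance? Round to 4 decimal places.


Cov = (1/n)*sum((xi-xbar)(yi-ybar))
n = 5, xbar = 76/5 = 15.2, ybar = 60/5 = 12
sum((xi-xbar)(yi-ybar)) = 16
Cov = 16 / 5 = 3.2

3.2000


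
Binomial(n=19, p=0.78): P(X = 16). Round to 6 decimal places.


P = C(n,k) * p^k * (1-p)^(n-k)
C(19,16) = 969
p^k = 0.78^16 ≈ 0.01877213
(1-p)^(n-k) = 0.22^3 = 0.010648
P = 969 * 0.01877213 * 0.010648 ≈ 0.193689

0.193689


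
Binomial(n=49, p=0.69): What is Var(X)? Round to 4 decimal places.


Var = n*p*(1-p) = 49 * 0.69 * 0.31 = 10.4811

10.4811


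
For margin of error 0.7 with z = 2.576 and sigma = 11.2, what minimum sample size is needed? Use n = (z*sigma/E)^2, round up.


z*sigma/E = 2.576 * 11.2 / 0.7 = 41.216
(z*sigma/E)^2 = 1698.758656
round up: n = 1699

1699


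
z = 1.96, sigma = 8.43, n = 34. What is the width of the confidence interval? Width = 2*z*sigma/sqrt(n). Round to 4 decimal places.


width = 2*z*sigma/sqrt(n)
2*z*sigma = 2 * 1.96 * 8.43 = 33.0456
sqrt(34) ≈ 5.830952
width = 33.0456 / 5.830952 ≈ 5.667274

5.6673


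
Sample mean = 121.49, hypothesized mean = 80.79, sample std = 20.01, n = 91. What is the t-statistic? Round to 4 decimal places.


t = (xbar - mu0) / (s/sqrt(n))
xbar - mu0 = 121.49 - 80.79 = 40.7
sqrt(91) ≈ 9.53939201
s/sqrt(n) = 20.01 / 9.53939201 ≈ 2.09761796
t = 40.7 / 2.09761796 ≈ 19.402961

19.4030


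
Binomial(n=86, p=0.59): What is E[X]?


E[X] = n*p = 86 * 0.59 = 50.74

50.74


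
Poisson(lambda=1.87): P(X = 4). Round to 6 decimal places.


P = e^(-lam) * lam^k / k!
e^(-1.87) ≈ 0.1541237
lam^k = 1.87^4 ≈ 12.228310
k! = 4! = 24
P = 0.1541237 * 12.228310 / 24 ≈ 0.078528

0.078528


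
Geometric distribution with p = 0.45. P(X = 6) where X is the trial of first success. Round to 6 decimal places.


P = (1-p)^(k-1) * p
(1-p)^(k-1) = 0.55^5 ≈ 0.05032844
P = 0.05032844 * 0.45 ≈ 0.02264780

0.022648


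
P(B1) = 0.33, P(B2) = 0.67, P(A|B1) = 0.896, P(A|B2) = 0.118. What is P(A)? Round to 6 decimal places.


P(A) = P(A|B1)*P(B1) + P(A|B2)*P(B2)
P(A|B1)*P(B1) = 0.896 * 0.33 = 0.29568
P(A|B2)*P(B2) = 0.118 * 0.67 = 0.07906
P(A) = 0.29568 + 0.07906 = 0.37474

0.374740


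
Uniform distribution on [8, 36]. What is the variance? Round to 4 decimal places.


Var = (b-a)^2 / 12
(b-a)^2 = (36 - 8)^2 = 784
Var = 784/12 ≈ 65.333333

65.3333


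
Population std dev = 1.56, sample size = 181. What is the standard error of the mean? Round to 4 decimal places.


SE = sigma / sqrt(n)
sqrt(181) ≈ 13.453624
SE = 1.56 / 13.453624 ≈ 0.115954

0.1160


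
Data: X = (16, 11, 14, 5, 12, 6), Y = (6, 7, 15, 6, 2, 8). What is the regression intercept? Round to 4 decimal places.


a = ybar - b*xbar, where b = sum((xi-xbar)(yi-ybar)) / sum((xi-xbar)^2)
n = 6, xbar = 64/6 = 32/3 ≈ 10.666667, ybar = 44/6 = 22/3 ≈ 7.333333
Sxy = sum((xi-xbar)(yi-ybar)) = 47/3 ≈ 15.666667
Sxx = sum((xi-xbar)^2) = 286/3 ≈ 95.333333
b = Sxy / Sxx = 47/286 ≈ 0.164336
a = 7.333333 - 0.164336 * 10.666667 = 798/143 ≈ 5.580420

5.5804


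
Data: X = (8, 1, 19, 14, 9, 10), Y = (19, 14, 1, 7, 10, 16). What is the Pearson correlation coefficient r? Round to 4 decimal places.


r = sum((xi-xbar)(yi-ybar)) / sqrt(sum((xi-xbar)^2) * sum((yi-ybar)^2))
n = 6, xbar = 61/6 ≈ 10.166667, ybar = 67/6 ≈ 11.166667
Sxy = sum((xi-xbar)(yi-ybar)) = -889/6 ≈ -148.166667
Sxx = sum((xi-xbar)^2) = 1097/6 ≈ 182.833333
Syy = sum((yi-ybar)^2) = 1289/6 ≈ 214.833333
sqrt(Sxx*Syy) ≈ 198.188533
r = Sxy / sqrt(Sxx*Syy) = -148.166667 / 198.188533 ≈ -0.747605

-0.7476


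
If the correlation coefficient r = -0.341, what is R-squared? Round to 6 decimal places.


R^2 = r^2 = (-0.341)^2 = 0.116281

0.116281


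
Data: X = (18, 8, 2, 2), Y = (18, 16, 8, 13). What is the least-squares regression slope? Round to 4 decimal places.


b = sum((xi-xbar)(yi-ybar)) / sum((xi-xbar)^2)
n = 4, xbar = 30/4 = 7.5, ybar = 55/4 = 13.75
Sxy = sum((xi-xbar)(yi-ybar)) = 81.5
Sxx = sum((xi-xbar)^2) = 171
b = Sxy / Sxx = 163/342 ≈ 0.476608

0.4766


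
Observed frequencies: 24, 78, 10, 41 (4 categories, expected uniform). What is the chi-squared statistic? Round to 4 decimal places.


chi2 = sum((O-E)^2/E), E = total/4
total = 153, E = 153/4 = 38.25
(24 - 38.25)^2 / 38.25 = 203.0625 / 38.25 = 361/68 ≈ 5.308824
(78 - 38.25)^2 / 38.25 = 1580.0625 / 38.25 = 2809/68 ≈ 41.308824
(10 - 38.25)^2 / 38.25 = 798.0625 / 38.25 = 12769/612 ≈ 20.864379
(41 - 38.25)^2 / 38.25 = 7.5625 / 38.25 = 121/612 ≈ 0.197712
chi2 = 10355/153 ≈ 67.679739

67.6797


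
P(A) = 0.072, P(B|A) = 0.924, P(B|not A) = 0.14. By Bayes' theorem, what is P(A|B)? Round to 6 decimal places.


P(A|B) = P(B|A)*P(A) / P(B), P(B) = P(B|A)*P(A) + P(B|not A)*P(not A)
P(B|A)*P(A) = 0.924 * 0.072 = 0.066528
P(B|not A)*P(not A) = 0.14 * 0.928 = 0.12992
P(B) = 0.066528 + 0.12992 = 0.196448
P(A|B) = 0.066528 / 0.196448 = 297/877 ≈ 0.33865450

0.338655


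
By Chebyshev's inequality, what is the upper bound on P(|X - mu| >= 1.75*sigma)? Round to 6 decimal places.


P <= 1/k^2
k^2 = 1.75^2 = 3.0625
1/k^2 = 1 / 3.0625 = 16/49 ≈ 0.32653061

0.326531


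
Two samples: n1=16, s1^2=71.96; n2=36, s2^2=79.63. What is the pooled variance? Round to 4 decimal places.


sp^2 = ((n1-1)*s1^2 + (n2-1)*s2^2)/(n1+n2-2)
(n1-1)*s1^2 = 15 * 71.96 = 1079.4
(n2-1)*s2^2 = 35 * 79.63 = 2787.05
numerator = 1079.4 + 2787.05 = 3866.45
n1+n2-2 = 50
sp^2 = 3866.45 / 50 = 77.329

77.3290


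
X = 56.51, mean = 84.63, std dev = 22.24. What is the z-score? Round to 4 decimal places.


z = (X - mu) / sigma
X - mu = 56.51 - 84.63 = -28.12
z = -28.12 / 22.24 = -703/556 ≈ -1.264388

-1.2644


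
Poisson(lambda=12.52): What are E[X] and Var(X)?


E[X] = Var(X) = lambda = 12.52

12.52, 12.52


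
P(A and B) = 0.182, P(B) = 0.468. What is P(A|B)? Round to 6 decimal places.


P(A|B) = P(A and B) / P(B) = 0.182 / 0.468 = 7/18 ≈ 0.38888889

0.388889


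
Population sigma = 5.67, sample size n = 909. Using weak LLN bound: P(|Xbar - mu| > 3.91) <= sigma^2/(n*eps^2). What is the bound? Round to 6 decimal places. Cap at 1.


bound = min(1, sigma^2/(n*eps^2))
sigma^2 = 5.67^2 = 32.1489
n*eps^2 = 909 * 3.91^2 = 909 * 15.2881 = 13896.8829
sigma^2/(n*eps^2) = 32.1489 / 13896.8829 ≈ 0.00231339

0.002313


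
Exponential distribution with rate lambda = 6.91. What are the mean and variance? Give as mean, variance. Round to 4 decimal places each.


mean = 1/lam, var = 1/lam^2
mean = 1 / 6.91 = 100/691 ≈ 0.144718
lam^2 = 6.91^2 = 47.7481
var = 1 / 47.7481 ≈ 0.020943

0.1447, 0.0209


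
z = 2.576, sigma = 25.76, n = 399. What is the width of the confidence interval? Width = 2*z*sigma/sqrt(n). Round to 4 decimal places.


width = 2*z*sigma/sqrt(n)
2*z*sigma = 2 * 2.576 * 25.76 = 132.71552
sqrt(399) ≈ 19.974984
width = 132.71552 / 19.974984 ≈ 6.644086

6.6441


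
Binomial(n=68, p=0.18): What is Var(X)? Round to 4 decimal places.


Var = n*p*(1-p) = 68 * 0.18 * 0.82 = 10.0368

10.0368


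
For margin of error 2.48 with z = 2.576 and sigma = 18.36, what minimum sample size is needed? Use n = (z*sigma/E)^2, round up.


z*sigma/E = 2.576 * 18.36 / 2.48 = 73899/3875 ≈ 19.070710
(z*sigma/E)^2 ≈ 363.691968
round up: n = 364

364


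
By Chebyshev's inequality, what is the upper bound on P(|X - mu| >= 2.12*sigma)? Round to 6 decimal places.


P <= 1/k^2
k^2 = 2.12^2 = 4.4944
1/k^2 = 1 / 4.4944 = 625/2809 ≈ 0.22249911

0.222499


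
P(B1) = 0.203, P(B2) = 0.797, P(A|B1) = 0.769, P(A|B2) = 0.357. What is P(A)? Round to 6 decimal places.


P(A) = P(A|B1)*P(B1) + P(A|B2)*P(B2)
P(A|B1)*P(B1) = 0.769 * 0.203 = 0.156107
P(A|B2)*P(B2) = 0.357 * 0.797 = 0.284529
P(A) = 0.156107 + 0.284529 = 0.440636

0.440636


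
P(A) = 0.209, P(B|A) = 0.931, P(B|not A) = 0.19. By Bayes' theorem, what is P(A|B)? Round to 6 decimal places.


P(A|B) = P(B|A)*P(A) / P(B), P(B) = P(B|A)*P(A) + P(B|not A)*P(not A)
P(B|A)*P(A) = 0.931 * 0.209 = 0.194579
P(B|not A)*P(not A) = 0.19 * 0.791 = 0.15029
P(B) = 0.194579 + 0.15029 = 0.344869
P(A|B) = 0.194579 / 0.344869 = 1463/2593 ≈ 0.56421134

0.564211


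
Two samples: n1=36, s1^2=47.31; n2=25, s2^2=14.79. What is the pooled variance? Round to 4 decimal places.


sp^2 = ((n1-1)*s1^2 + (n2-1)*s2^2)/(n1+n2-2)
(n1-1)*s1^2 = 35 * 47.31 = 1655.85
(n2-1)*s2^2 = 24 * 14.79 = 354.96
numerator = 1655.85 + 354.96 = 2010.81
n1+n2-2 = 59
sp^2 = 2010.81 / 59 = 201081/5900 ≈ 34.081525

34.0815


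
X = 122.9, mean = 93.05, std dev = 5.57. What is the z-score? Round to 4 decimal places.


z = (X - mu) / sigma
X - mu = 122.9 - 93.05 = 29.85
z = 29.85 / 5.57 = 2985/557 ≈ 5.359066

5.3591


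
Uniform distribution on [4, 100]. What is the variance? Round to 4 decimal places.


Var = (b-a)^2 / 12
(b-a)^2 = (100 - 4)^2 = 9216
Var = 9216/12 = 768

768.0000


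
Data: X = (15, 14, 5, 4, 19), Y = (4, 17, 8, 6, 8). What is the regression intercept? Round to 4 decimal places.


a = ybar - b*xbar, where b = sum((xi-xbar)(yi-ybar)) / sum((xi-xbar)^2)
n = 5, xbar = 57/5 = 11.4, ybar = 43/5 = 8.6
Sxy = sum((xi-xbar)(yi-ybar)) = 23.8
Sxx = sum((xi-xbar)^2) = 173.2
b = Sxy / Sxx = 119/866 ≈ 0.137413
a = 8.6 - 0.137413 * 11.4 = 6091/866 ≈ 7.033487

7.0335


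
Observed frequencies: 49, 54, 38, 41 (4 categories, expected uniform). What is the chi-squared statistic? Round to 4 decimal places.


chi2 = sum((O-E)^2/E), E = total/4
total = 182, E = 182/4 = 45.5
(49 - 45.5)^2 / 45.5 = 12.25 / 45.5 = 7/26 ≈ 0.269231
(54 - 45.5)^2 / 45.5 = 72.25 / 45.5 = 289/182 ≈ 1.587912
(38 - 45.5)^2 / 45.5 = 56.25 / 45.5 = 225/182 ≈ 1.236264
(41 - 45.5)^2 / 45.5 = 20.25 / 45.5 = 81/182 ≈ 0.445055
chi2 = 46/13 ≈ 3.538462

3.5385


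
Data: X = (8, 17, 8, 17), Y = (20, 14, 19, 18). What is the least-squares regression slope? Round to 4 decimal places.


b = sum((xi-xbar)(yi-ybar)) / sum((xi-xbar)^2)
n = 4, xbar = 50/4 = 12.5, ybar = 71/4 = 17.75
Sxy = sum((xi-xbar)(yi-ybar)) = -31.5
Sxx = sum((xi-xbar)^2) = 81
b = Sxy / Sxx = -7/18 ≈ -0.388889

-0.3889


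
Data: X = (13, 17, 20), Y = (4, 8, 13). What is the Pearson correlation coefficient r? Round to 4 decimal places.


r = sum((xi-xbar)(yi-ybar)) / sqrt(sum((xi-xbar)^2) * sum((yi-ybar)^2))
n = 3, xbar = 50/3 ≈ 16.666667, ybar = 25/3 ≈ 8.333333
Sxy = sum((xi-xbar)(yi-ybar)) = 94/3 ≈ 31.333333
Sxx = sum((xi-xbar)^2) = 74/3 ≈ 24.666667
Syy = sum((yi-ybar)^2) = 122/3 ≈ 40.666667
sqrt(Sxx*Syy) ≈ 31.671929
r = Sxy / sqrt(Sxx*Syy) = 31.333333 / 31.671929 ≈ 0.989309

0.9893


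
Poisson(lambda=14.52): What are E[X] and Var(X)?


E[X] = Var(X) = lambda = 14.52

14.52, 14.52


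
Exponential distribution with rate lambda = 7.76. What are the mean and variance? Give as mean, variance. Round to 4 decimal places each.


mean = 1/lam, var = 1/lam^2
mean = 1 / 7.76 = 25/194 ≈ 0.128866
lam^2 = 7.76^2 = 60.2176
var = 1 / 60.2176 ≈ 0.016606

0.1289, 0.0166


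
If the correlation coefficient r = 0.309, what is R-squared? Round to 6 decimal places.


R^2 = r^2 = (0.309)^2 = 0.095481

0.095481


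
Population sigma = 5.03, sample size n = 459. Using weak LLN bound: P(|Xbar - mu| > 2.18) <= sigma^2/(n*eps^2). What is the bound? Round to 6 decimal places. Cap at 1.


bound = min(1, sigma^2/(n*eps^2))
sigma^2 = 5.03^2 = 25.3009
n*eps^2 = 459 * 2.18^2 = 459 * 4.7524 = 2181.3516
sigma^2/(n*eps^2) = 25.3009 / 2181.3516 ≈ 0.01159873

0.011599


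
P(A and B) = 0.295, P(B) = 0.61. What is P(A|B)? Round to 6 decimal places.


P(A|B) = P(A and B) / P(B) = 0.295 / 0.61 = 59/122 ≈ 0.48360656

0.483607


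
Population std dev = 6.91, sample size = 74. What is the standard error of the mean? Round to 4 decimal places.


SE = sigma / sqrt(n)
sqrt(74) ≈ 8.602325
SE = 6.91 / 8.602325 ≈ 0.803271

0.8033


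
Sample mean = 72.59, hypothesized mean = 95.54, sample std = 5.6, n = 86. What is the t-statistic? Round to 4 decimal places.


t = (xbar - mu0) / (s/sqrt(n))
xbar - mu0 = 72.59 - 95.54 = -22.95
sqrt(86) ≈ 9.27361850
s/sqrt(n) = 5.6 / 9.27361850 ≈ 0.60386353
t = -22.95 / 0.60386353 ≈ -38.005276

-38.0053


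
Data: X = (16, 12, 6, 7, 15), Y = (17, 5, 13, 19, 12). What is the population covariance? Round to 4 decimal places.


Cov = (1/n)*sum((xi-xbar)(yi-ybar))
n = 5, xbar = 56/5 = 11.2, ybar = 66/5 = 13.2
sum((xi-xbar)(yi-ybar)) = -16.2
Cov = -16.2 / 5 = -3.24

-3.2400


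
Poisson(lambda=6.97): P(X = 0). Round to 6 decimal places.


P = e^(-lam) * lam^k / k!
e^(-6.97) ≈ 0.0009396529
lam^k = 6.97^0 = 1
k! = 0! = 1
P = 0.0009396529 * 1 / 1 ≈ 0.000940

0.000940


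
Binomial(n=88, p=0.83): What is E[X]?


E[X] = n*p = 88 * 0.83 = 73.04

73.04


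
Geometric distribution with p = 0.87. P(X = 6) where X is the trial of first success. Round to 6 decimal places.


P = (1-p)^(k-1) * p
(1-p)^(k-1) = 0.13^5 = 0.0000371293
P = 0.0000371293 * 0.87 ≈ 0.00003230249

0.000032


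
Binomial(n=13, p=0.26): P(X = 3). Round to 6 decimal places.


P = C(n,k) * p^k * (1-p)^(n-k)
C(13,3) = 286
p^k = 0.26^3 = 0.017576
(1-p)^(n-k) = 0.74^10 ≈ 0.04923990
P = 286 * 0.017576 * 0.04923990 ≈ 0.247516

0.247516


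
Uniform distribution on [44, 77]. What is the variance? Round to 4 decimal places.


Var = (b-a)^2 / 12
(b-a)^2 = (77 - 44)^2 = 1089
Var = 1089/12 = 90.75

90.7500


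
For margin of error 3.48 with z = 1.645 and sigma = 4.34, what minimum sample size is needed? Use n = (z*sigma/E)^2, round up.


z*sigma/E = 1.645 * 4.34 / 3.48 ≈ 2.051523
(z*sigma/E)^2 ≈ 4.208747
round up: n = 5

5


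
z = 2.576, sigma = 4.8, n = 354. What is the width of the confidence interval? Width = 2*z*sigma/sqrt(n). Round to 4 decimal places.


width = 2*z*sigma/sqrt(n)
2*z*sigma = 2 * 2.576 * 4.8 = 24.7296
sqrt(354) ≈ 18.814888
width = 24.7296 / 18.814888 ≈ 1.314363

1.3144


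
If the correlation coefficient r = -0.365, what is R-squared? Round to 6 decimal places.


R^2 = r^2 = (-0.365)^2 = 0.133225

0.133225


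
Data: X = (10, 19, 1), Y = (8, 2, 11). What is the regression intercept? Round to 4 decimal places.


a = ybar - b*xbar, where b = sum((xi-xbar)(yi-ybar)) / sum((xi-xbar)^2)
n = 3, xbar = 30/3 = 10, ybar = 21/3 = 7
Sxy = sum((xi-xbar)(yi-ybar)) = -81
Sxx = sum((xi-xbar)^2) = 162
b = Sxy / Sxx = -0.5
a = 7 - (-0.5) * 10 = 12

12.0000


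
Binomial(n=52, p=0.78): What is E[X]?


E[X] = n*p = 52 * 0.78 = 40.56

40.56


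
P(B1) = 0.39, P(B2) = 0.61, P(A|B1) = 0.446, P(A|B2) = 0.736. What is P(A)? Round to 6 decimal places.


P(A) = P(A|B1)*P(B1) + P(A|B2)*P(B2)
P(A|B1)*P(B1) = 0.446 * 0.39 = 0.17394
P(A|B2)*P(B2) = 0.736 * 0.61 = 0.44896
P(A) = 0.17394 + 0.44896 = 0.6229

0.622900


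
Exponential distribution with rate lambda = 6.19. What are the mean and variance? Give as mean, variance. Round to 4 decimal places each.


mean = 1/lam, var = 1/lam^2
mean = 1 / 6.19 = 100/619 ≈ 0.161551
lam^2 = 6.19^2 = 38.3161
var = 1 / 38.3161 ≈ 0.026099

0.1616, 0.0261


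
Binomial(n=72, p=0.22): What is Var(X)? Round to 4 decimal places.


Var = n*p*(1-p) = 72 * 0.22 * 0.78 = 12.3552

12.3552


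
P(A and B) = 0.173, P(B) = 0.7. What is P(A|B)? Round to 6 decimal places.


P(A|B) = P(A and B) / P(B) = 0.173 / 0.7 = 173/700 ≈ 0.24714286

0.247143


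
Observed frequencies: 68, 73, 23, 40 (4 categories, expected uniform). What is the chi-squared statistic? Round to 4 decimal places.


chi2 = sum((O-E)^2/E), E = total/4
total = 204, E = 204/4 = 51
(68 - 51)^2 / 51 = 289 / 51 = 17/3 ≈ 5.666667
(73 - 51)^2 / 51 = 484 / 51 = 484/51 ≈ 9.490196
(23 - 51)^2 / 51 = 784 / 51 = 784/51 ≈ 15.372549
(40 - 51)^2 / 51 = 121 / 51 = 121/51 ≈ 2.372549
chi2 = 1678/51 ≈ 32.901961

32.9020


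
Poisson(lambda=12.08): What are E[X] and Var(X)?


E[X] = Var(X) = lambda = 12.08

12.08, 12.08


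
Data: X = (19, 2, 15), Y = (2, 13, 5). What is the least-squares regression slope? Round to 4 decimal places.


b = sum((xi-xbar)(yi-ybar)) / sum((xi-xbar)^2)
n = 3, xbar = 36/3 = 12, ybar = 20/3 ≈ 6.666667
Sxy = sum((xi-xbar)(yi-ybar)) = -101
Sxx = sum((xi-xbar)^2) = 158
b = Sxy / Sxx = -101/158 ≈ -0.639241

-0.6392


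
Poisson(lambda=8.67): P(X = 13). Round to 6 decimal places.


P = e^(-lam) * lam^k / k!
e^(-8.67) ≈ 0.0001716591
lam^k = 8.67^13 ≈ 1564041481349.382127
k! = 13! = 6227020800
P = 0.0001716591 * 1564041481349.382127 / 6227020800 ≈ 0.043116

0.043116


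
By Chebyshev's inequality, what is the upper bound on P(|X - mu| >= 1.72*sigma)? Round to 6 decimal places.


P <= 1/k^2
k^2 = 1.72^2 = 2.9584
1/k^2 = 1 / 2.9584 = 625/1849 ≈ 0.33802055

0.338021


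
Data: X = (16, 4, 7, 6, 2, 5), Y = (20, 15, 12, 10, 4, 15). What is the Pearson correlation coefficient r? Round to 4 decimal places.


r = sum((xi-xbar)(yi-ybar)) / sqrt(sum((xi-xbar)^2) * sum((yi-ybar)^2))
n = 6, xbar = 40/6 = 20/3 ≈ 6.666667, ybar = 76/6 = 38/3 ≈ 12.666667
Sxy = sum((xi-xbar)(yi-ybar)) = 301/3 ≈ 100.333333
Sxx = sum((xi-xbar)^2) = 358/3 ≈ 119.333333
Syy = sum((yi-ybar)^2) = 442/3 ≈ 147.333333
sqrt(Sxx*Syy) ≈ 132.596296
r = Sxy / sqrt(Sxx*Syy) = 100.333333 / 132.596296 ≈ 0.756683

0.7567


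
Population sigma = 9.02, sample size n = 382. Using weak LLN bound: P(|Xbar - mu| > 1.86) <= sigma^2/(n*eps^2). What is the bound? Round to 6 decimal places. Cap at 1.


bound = min(1, sigma^2/(n*eps^2))
sigma^2 = 9.02^2 = 81.3604
n*eps^2 = 382 * 1.86^2 = 382 * 3.4596 = 1321.5672
sigma^2/(n*eps^2) = 81.3604 / 1321.5672 ≈ 0.06156357

0.061564


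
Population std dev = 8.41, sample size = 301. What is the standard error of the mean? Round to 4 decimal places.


SE = sigma / sqrt(n)
sqrt(301) ≈ 17.349352
SE = 8.41 / 17.349352 ≈ 0.484744

0.4847


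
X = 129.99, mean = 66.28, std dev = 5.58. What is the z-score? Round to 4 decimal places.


z = (X - mu) / sigma
X - mu = 129.99 - 66.28 = 63.71
z = 63.71 / 5.58 = 6371/558 ≈ 11.417563

11.4176


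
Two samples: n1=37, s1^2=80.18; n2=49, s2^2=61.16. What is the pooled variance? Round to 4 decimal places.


sp^2 = ((n1-1)*s1^2 + (n2-1)*s2^2)/(n1+n2-2)
(n1-1)*s1^2 = 36 * 80.18 = 2886.48
(n2-1)*s2^2 = 48 * 61.16 = 2935.68
numerator = 2886.48 + 2935.68 = 5822.16
n1+n2-2 = 84
sp^2 = 5822.16 / 84 = 24259/350 ≈ 69.311429

69.3114


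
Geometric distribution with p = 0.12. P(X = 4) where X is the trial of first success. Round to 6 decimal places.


P = (1-p)^(k-1) * p
(1-p)^(k-1) = 0.88^3 = 0.681472
P = 0.681472 * 0.12 = 0.08177664

0.081777


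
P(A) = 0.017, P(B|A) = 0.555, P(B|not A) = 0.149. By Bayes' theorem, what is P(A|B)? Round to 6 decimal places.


P(A|B) = P(B|A)*P(A) / P(B), P(B) = P(B|A)*P(A) + P(B|not A)*P(not A)
P(B|A)*P(A) = 0.555 * 0.017 = 0.009435
P(B|not A)*P(not A) = 0.149 * 0.983 = 0.146467
P(B) = 0.009435 + 0.146467 = 0.155902
P(A|B) = 0.009435 / 0.155902 ≈ 0.06051879

0.060519


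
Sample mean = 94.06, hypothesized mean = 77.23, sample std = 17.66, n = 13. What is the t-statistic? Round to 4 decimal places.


t = (xbar - mu0) / (s/sqrt(n))
xbar - mu0 = 94.06 - 77.23 = 16.83
sqrt(13) ≈ 3.60555128
s/sqrt(n) = 17.66 / 3.60555128 ≈ 4.89800273
t = 16.83 / 4.89800273 ≈ 3.436094

3.4361


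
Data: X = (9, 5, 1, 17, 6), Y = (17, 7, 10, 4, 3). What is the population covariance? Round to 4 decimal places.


Cov = (1/n)*sum((xi-xbar)(yi-ybar))
n = 5, xbar = 38/5 = 7.6, ybar = 41/5 = 8.2
sum((xi-xbar)(yi-ybar)) = -27.6
Cov = -27.6 / 5 = -5.52

-5.5200


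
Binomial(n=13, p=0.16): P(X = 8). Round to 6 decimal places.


P = C(n,k) * p^k * (1-p)^(n-k)
C(13,8) = 1287
p^k = 0.16^8 ≈ 0.0000004294967
(1-p)^(n-k) = 0.84^5 ≈ 0.4182119
P = 1287 * 0.0000004294967 * 0.4182119 ≈ 0.000231

0.000231


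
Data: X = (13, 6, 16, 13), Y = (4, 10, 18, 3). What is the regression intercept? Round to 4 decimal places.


a = ybar - b*xbar, where b = sum((xi-xbar)(yi-ybar)) / sum((xi-xbar)^2)
n = 4, xbar = 48/4 = 12, ybar = 35/4 = 8.75
Sxy = sum((xi-xbar)(yi-ybar)) = 19
Sxx = sum((xi-xbar)^2) = 54
b = Sxy / Sxx = 19/54 ≈ 0.351852
a = 8.75 - 0.351852 * 12 = 163/36 ≈ 4.527778

4.5278


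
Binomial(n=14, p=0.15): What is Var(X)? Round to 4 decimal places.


Var = n*p*(1-p) = 14 * 0.15 * 0.85 = 1.785

1.7850


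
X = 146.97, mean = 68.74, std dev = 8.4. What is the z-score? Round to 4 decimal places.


z = (X - mu) / sigma
X - mu = 146.97 - 68.74 = 78.23
z = 78.23 / 8.4 = 7823/840 ≈ 9.313095

9.3131


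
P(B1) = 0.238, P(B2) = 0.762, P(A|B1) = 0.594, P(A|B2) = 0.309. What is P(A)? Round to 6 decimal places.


P(A) = P(A|B1)*P(B1) + P(A|B2)*P(B2)
P(A|B1)*P(B1) = 0.594 * 0.238 = 0.141372
P(A|B2)*P(B2) = 0.309 * 0.762 = 0.235458
P(A) = 0.141372 + 0.235458 = 0.37683

0.376830


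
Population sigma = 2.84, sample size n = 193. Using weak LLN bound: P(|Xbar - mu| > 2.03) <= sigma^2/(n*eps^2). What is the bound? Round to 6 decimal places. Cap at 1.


bound = min(1, sigma^2/(n*eps^2))
sigma^2 = 2.84^2 = 8.0656
n*eps^2 = 193 * 2.03^2 = 193 * 4.1209 = 795.3337
sigma^2/(n*eps^2) = 8.0656 / 795.3337 ≈ 0.01014115

0.010141


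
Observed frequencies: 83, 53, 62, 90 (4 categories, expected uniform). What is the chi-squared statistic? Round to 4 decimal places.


chi2 = sum((O-E)^2/E), E = total/4
total = 288, E = 288/4 = 72
(83 - 72)^2 / 72 = 121 / 72 = 121/72 ≈ 1.680556
(53 - 72)^2 / 72 = 361 / 72 = 361/72 ≈ 5.013889
(62 - 72)^2 / 72 = 100 / 72 = 25/18 ≈ 1.388889
(90 - 72)^2 / 72 = 324 / 72 = 4.5
chi2 = 151/12 ≈ 12.583333

12.5833


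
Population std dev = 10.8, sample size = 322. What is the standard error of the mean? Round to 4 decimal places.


SE = sigma / sqrt(n)
sqrt(322) ≈ 17.944358
SE = 10.8 / 17.944358 ≈ 0.601860

0.6019


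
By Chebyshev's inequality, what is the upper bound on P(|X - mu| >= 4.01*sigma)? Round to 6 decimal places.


P <= 1/k^2
k^2 = 4.01^2 = 16.0801
1/k^2 = 1 / 16.0801 ≈ 0.06218867

0.062189


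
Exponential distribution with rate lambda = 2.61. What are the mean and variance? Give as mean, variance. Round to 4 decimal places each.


mean = 1/lam, var = 1/lam^2
mean = 1 / 2.61 = 100/261 ≈ 0.383142
lam^2 = 2.61^2 = 6.8121
var = 1 / 6.8121 ≈ 0.146798

0.3831, 0.1468


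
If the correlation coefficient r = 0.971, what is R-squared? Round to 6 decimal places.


R^2 = r^2 = (0.971)^2 = 0.942841

0.942841


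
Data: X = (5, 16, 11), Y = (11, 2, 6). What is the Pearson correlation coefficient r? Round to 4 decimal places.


r = sum((xi-xbar)(yi-ybar)) / sqrt(sum((xi-xbar)^2) * sum((yi-ybar)^2))
n = 3, xbar = 32/3 ≈ 10.666667, ybar = 19/3 ≈ 6.333333
Sxy = sum((xi-xbar)(yi-ybar)) = -149/3 ≈ -49.666667
Sxx = sum((xi-xbar)^2) = 182/3 ≈ 60.666667
Syy = sum((yi-ybar)^2) = 122/3 ≈ 40.666667
sqrt(Sxx*Syy) ≈ 49.670022
r = Sxy / sqrt(Sxx*Syy) = -49.666667 / 49.670022 ≈ -0.999932

-0.9999


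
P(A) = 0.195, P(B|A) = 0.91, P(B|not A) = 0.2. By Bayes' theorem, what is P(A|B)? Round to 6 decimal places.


P(A|B) = P(B|A)*P(A) / P(B), P(B) = P(B|A)*P(A) + P(B|not A)*P(not A)
P(B|A)*P(A) = 0.91 * 0.195 = 0.17745
P(B|not A)*P(not A) = 0.2 * 0.805 = 0.161
P(B) = 0.17745 + 0.161 = 0.33845
P(A|B) = 0.17745 / 0.33845 = 507/967 ≈ 0.52430196

0.524302


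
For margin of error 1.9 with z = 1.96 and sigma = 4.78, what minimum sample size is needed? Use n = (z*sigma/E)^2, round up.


z*sigma/E = 1.96 * 4.78 / 1.9 = 11711/2375 ≈ 4.930947
(z*sigma/E)^2 ≈ 24.314242
round up: n = 25

25


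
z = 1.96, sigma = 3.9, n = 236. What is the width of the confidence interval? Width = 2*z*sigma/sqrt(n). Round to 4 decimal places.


width = 2*z*sigma/sqrt(n)
2*z*sigma = 2 * 1.96 * 3.9 = 15.288
sqrt(236) ≈ 15.362291
width = 15.288 / 15.362291 ≈ 0.995164

0.9952


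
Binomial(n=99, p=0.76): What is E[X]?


E[X] = n*p = 99 * 0.76 = 75.24

75.24


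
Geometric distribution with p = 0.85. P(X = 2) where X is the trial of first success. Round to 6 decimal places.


P = (1-p)^(k-1) * p
(1-p)^(k-1) = 0.15^1 = 0.15
P = 0.15 * 0.85 = 0.1275

0.127500


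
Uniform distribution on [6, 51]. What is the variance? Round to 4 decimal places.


Var = (b-a)^2 / 12
(b-a)^2 = (51 - 6)^2 = 2025
Var = 2025/12 = 168.75

168.7500


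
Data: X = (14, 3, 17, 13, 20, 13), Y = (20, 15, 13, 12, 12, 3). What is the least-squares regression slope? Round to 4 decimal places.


b = sum((xi-xbar)(yi-ybar)) / sum((xi-xbar)^2)
n = 6, xbar = 80/6 = 40/3 ≈ 13.333333, ybar = 75/6 = 12.5
Sxy = sum((xi-xbar)(yi-ybar)) = -19
Sxx = sum((xi-xbar)^2) = 496/3 ≈ 165.333333
b = Sxy / Sxx = -57/496 ≈ -0.114919

-0.1149


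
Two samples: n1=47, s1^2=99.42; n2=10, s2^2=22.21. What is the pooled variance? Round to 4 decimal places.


sp^2 = ((n1-1)*s1^2 + (n2-1)*s2^2)/(n1+n2-2)
(n1-1)*s1^2 = 46 * 99.42 = 4573.32
(n2-1)*s2^2 = 9 * 22.21 = 199.89
numerator = 4573.32 + 199.89 = 4773.21
n1+n2-2 = 55
sp^2 = 4773.21 / 55 = 477321/5500 ≈ 86.785636

86.7856


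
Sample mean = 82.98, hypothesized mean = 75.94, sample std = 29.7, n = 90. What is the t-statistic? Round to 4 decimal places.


t = (xbar - mu0) / (s/sqrt(n))
xbar - mu0 = 82.98 - 75.94 = 7.04
sqrt(90) ≈ 9.48683298
s/sqrt(n) = 29.7 / 9.48683298 ≈ 3.13065488
t = 7.04 / 3.13065488 ≈ 2.248731

2.2487


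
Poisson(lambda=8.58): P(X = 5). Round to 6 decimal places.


P = e^(-lam) * lam^k / k!
e^(-8.58) ≈ 0.0001878250
lam^k = 8.58^5 ≈ 46498.231914
k! = 5! = 120
P = 0.0001878250 * 46498.231914 / 120 ≈ 0.072779

0.072779


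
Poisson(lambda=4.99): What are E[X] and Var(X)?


E[X] = Var(X) = lambda = 4.99

4.99, 4.99


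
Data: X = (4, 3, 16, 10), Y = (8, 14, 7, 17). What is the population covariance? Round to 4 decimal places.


Cov = (1/n)*sum((xi-xbar)(yi-ybar))
n = 4, xbar = 33/4 = 8.25, ybar = 46/4 = 11.5
sum((xi-xbar)(yi-ybar)) = -23.5
Cov = -23.5 / 4 = -5.875

-5.8750


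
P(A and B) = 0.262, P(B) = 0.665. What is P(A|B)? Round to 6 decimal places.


P(A|B) = P(A and B) / P(B) = 0.262 / 0.665 = 262/665 ≈ 0.39398496

0.393985


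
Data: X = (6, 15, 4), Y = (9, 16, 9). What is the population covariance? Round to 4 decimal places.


Cov = (1/n)*sum((xi-xbar)(yi-ybar))
n = 3, xbar = 25/3 ≈ 8.333333, ybar = 34/3 ≈ 11.333333
sum((xi-xbar)(yi-ybar)) = 140/3 ≈ 46.666667
Cov = 46.666667 / 3 = 140/9 ≈ 15.555556

15.5556


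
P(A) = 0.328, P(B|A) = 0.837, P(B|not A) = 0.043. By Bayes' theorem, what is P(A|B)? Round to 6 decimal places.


P(A|B) = P(B|A)*P(A) / P(B), P(B) = P(B|A)*P(A) + P(B|not A)*P(not A)
P(B|A)*P(A) = 0.837 * 0.328 = 0.274536
P(B|not A)*P(not A) = 0.043 * 0.672 = 0.028896
P(B) = 0.274536 + 0.028896 = 0.303432
P(A|B) = 0.274536 / 0.303432 ≈ 0.90476944

0.904769


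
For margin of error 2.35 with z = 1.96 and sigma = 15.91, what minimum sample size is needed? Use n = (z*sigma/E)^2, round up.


z*sigma/E = 1.96 * 15.91 / 2.35 = 77959/5875 ≈ 13.269617
(z*sigma/E)^2 ≈ 176.082736
round up: n = 177

177


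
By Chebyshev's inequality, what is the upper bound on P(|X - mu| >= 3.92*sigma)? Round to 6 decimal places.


P <= 1/k^2
k^2 = 3.92^2 = 15.3664
1/k^2 = 1 / 15.3664 = 625/9604 ≈ 0.06507705

0.065077


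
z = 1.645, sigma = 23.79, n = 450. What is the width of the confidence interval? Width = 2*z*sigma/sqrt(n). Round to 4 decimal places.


width = 2*z*sigma/sqrt(n)
2*z*sigma = 2 * 1.645 * 23.79 = 78.2691
sqrt(450) ≈ 21.213203
width = 78.2691 / 21.213203 ≈ 3.689641

3.6896


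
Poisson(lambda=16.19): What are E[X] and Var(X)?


E[X] = Var(X) = lambda = 16.19

16.19, 16.19


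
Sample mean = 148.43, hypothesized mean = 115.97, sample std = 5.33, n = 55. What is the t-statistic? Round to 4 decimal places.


t = (xbar - mu0) / (s/sqrt(n))
xbar - mu0 = 148.43 - 115.97 = 32.46
sqrt(55) ≈ 7.41619849
s/sqrt(n) = 5.33 / 7.41619849 ≈ 0.71869705
t = 32.46 / 0.71869705 ≈ 45.165066

45.1651


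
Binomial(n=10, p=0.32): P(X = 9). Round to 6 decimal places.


P = C(n,k) * p^k * (1-p)^(n-k)
C(10,9) = 10
p^k = 0.32^9 ≈ 0.00003518437
(1-p)^(n-k) = 0.68^1 = 0.68
P = 10 * 0.00003518437 * 0.68 ≈ 0.000239

0.000239


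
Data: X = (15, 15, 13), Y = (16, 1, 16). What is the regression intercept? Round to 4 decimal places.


a = ybar - b*xbar, where b = sum((xi-xbar)(yi-ybar)) / sum((xi-xbar)^2)
n = 3, xbar = 43/3 ≈ 14.333333, ybar = 33/3 = 11
Sxy = sum((xi-xbar)(yi-ybar)) = -10
Sxx = sum((xi-xbar)^2) = 8/3 ≈ 2.666667
b = Sxy / Sxx = -3.75
a = 11 - (-3.75) * 14.333333 = 64.75

64.7500
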